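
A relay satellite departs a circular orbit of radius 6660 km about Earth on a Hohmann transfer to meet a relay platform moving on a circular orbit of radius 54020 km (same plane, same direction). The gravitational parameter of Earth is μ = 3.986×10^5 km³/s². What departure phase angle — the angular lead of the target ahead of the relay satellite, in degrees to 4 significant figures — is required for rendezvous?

The Hohmann ellipse has a_t = (r₁ + r₂)/2 = 30340 km.
Transfer time t = π√(a_t³/μ) = 26297 s.
Target angular speed ω₂ = √(μ/r₂³) = 5.0285×10^-5 rad/s.
Angle swept by the target during transfer: ω₂·t = 1.3223 rad = 75.76°.
The relay satellite traverses 180° on the transfer ellipse, so the target must lead by 180° − 75.76° = 104.2°.

φ = 104.2°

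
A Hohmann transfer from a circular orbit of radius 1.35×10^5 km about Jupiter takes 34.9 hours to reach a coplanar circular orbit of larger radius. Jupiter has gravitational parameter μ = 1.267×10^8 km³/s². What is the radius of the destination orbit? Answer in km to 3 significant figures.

r₂ = 1.04×10^6 km

Transfer time t = 34.9 hours = 1.2564×10^5 s, and t = π√(a_t³/μ).
So a_t = (μ t²/π²)^(1/3) = (1.267×10^8 × (1.2564×10^5)² / π²)^(1/3) = 5.8737×10^5 km.
Since a_t = (r₁ + r₂)/2, r₂ = 2a_t − r₁ = 2×5.8737×10^5 − 1.350×10^5 = 1.03974×10^6 km.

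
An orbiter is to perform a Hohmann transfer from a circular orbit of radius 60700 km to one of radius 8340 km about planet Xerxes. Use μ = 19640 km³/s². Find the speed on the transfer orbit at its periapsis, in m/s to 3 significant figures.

v = 2030 m/s

The Hohmann ellipse has a_t = (r₁ + r₂)/2 = 34520 km.
The periapsis of the transfer ellipse is at r = 8340 km.
Applying v² = μ(2/r − 1/a_t): v = 2.035 km/s.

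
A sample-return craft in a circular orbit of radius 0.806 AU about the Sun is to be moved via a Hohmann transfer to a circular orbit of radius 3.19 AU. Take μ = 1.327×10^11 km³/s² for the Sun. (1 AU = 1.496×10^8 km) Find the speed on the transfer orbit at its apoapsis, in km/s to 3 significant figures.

In km: r₁ = 0.806 × 1.496×10^8 = 1.205776×10^8 km; r₂ = 3.19 × 1.496×10^8 = 4.77224×10^8 km.
The Hohmann ellipse has a_t = (r₁ + r₂)/2 = 2.989008×10^8 km.
At apoapsis, r = 4.77224×10^8 km.
Vis-viva: v = √[μ(2/r − 1/a_t)] = √[1.327×10^11 × (2/4.77224×10^8 − 1/2.989008×10^8)] = 10.59 km/s.

v = 10.6 km/s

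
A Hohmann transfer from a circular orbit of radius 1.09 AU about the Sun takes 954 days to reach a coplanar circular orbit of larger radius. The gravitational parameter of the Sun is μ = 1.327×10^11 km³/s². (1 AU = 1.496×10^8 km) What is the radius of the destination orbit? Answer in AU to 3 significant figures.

r₂ = 4.93 AU

In km: r₁ = 1.09 × 1.496×10^8 = 1.63064×10^8 km.
Transfer time t = 954 days = 8.24256×10^7 s, and t = π√(a_t³/μ).
So a_t = (μ t²/π²)^(1/3) = (1.327×10^11 × (8.24256×10^7)² / π²)^(1/3) = 4.5037×10^8 km.
Since a_t = (r₁ + r₂)/2, r₂ = 2a_t − r₁ = 2×4.5037×10^8 − 1.63064×10^8 = 7.37676×10^8 km.
In AU: r₂ = 7.37676×10^8 / 1.496×10^8 = 4.93 AU.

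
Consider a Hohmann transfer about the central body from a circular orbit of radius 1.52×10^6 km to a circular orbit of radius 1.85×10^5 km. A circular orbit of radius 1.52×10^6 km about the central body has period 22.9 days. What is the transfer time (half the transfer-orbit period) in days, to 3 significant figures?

From Kepler's third law T² = 4π²r³/μ at r = 1.52×10^6 km, T = 22.9 days = 22.9 × 86400 s = 1.97856×10^6 s: μ = 4π²r³/T² = 3.54154×10^7 km³/s².
Semi-major axis of the transfer orbit: a_t = (1.520×10^6 + 1.850×10^5)/2 = 8.525×10^5 km.
Transfer time t = π√(a_t³/μ) = π√((8.525×10^5)³ / 3.54154×10^7) = 4.155×10^5 s.
Converting: 4.155×10^5 s ÷ 86400 s/day = 4.81 days.

t = 4.81 days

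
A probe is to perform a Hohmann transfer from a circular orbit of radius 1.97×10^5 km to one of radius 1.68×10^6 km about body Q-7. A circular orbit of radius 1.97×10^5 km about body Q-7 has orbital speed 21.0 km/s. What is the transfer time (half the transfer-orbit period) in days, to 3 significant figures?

From the circular-orbit relation v² = μ/r at r = 1.97×10^5 km: μ = v²r = (21.0)² × 1.97×10^5 = 8.68770×10^7 km³/s².
Semi-major axis of the transfer orbit: a_t = (1.970×10^5 + 1.680×10^6)/2 = 9.385×10^5 km.
Half the transfer-orbit period gives t = π√(a_t³/μ) = 3.064×10^5 s.
Converting: 3.064×10^5 s ÷ 86400 s/day = 3.55 days.

t = 3.55 days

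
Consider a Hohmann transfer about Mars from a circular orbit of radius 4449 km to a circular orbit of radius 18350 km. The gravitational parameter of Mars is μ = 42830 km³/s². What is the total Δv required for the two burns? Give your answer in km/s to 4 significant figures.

Δv = 1.407 km/s

Transfer-ellipse semi-major axis a_t = (r₁ + r₂)/2 = (4449 + 18350)/2 = 11399.5 km.
At r₁ the circular-orbit speed is v₁ = √(μ/r₁) = 3.102722 km/s.
Transfer-orbit speed at r₁ (vis-viva): v_p = √[μ(2/r₁ − 1/a_t)] = 3.936570 km/s.
First burn Δv₁ = |v_p − v₁| = 0.8338 km/s.
Circular speed at r₂: v₂ = √(μ/r₂) = 1.52776 km/s.
Transfer-orbit speed at r₂: v_a = √[μ(2/r₂ − 1/a_t)] = 0.954430 km/s.
Second burn Δv₂ = |v₂ − v_a| = 0.5733 km/s.
Total Δv = Δv₁ + Δv₂ = 1.407 km/s.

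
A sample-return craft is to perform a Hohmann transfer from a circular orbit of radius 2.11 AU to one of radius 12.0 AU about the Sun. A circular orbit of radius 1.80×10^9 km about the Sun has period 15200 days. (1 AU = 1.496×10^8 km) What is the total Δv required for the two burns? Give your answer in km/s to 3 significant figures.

From Kepler's third law T² = 4π²r³/μ at r = 1.80×10^9 km, T = 15200 days = 15200 × 86400 s = 1.31328×10^9 s: μ = 4π²r³/T² = 1.33494×10^11 km³/s².
In km: r₁ = 2.11 × 1.496×10^8 = 3.15656×10^8 km; r₂ = 12.0 × 1.496×10^8 = 1.7952×10^9 km.
Transfer-ellipse semi-major axis a_t = (r₁ + r₂)/2 = (3.15656×10^8 + 1.7952×10^9)/2 = 1.055428×10^9 km.
At r₁ the circular-orbit speed is v₁ = √(μ/r₁) = 20.5648 km/s.
Transfer-orbit speed at r₁ (vis-viva equation): v_p = √[μ(2/r₁ − 1/a_t)] = 26.8205 km/s.
First burn Δv₁ = |v_p − v₁| = 6.256 km/s.
Circular speed at r₂: v₂ = √(μ/r₂) = 8.623 km/s.
Transfer-orbit speed at r₂: v_a = √[μ(2/r₂ − 1/a_t)] = 4.716 km/s.
Second burn Δv₂ = |v₂ − v_a| = 3.907 km/s.
Δv = Δv₁ + Δv₂ = 6.256 + 3.907 = 10.16 km/s.

Δv = 10.2 km/s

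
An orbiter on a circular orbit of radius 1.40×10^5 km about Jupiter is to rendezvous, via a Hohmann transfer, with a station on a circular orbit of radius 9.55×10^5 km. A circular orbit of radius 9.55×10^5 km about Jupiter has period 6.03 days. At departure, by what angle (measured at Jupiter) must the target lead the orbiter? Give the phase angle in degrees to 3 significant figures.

φ = 102°

From Kepler's third law T² = 4π²r³/μ at r = 9.55×10^5 km, T = 6.03 days = 6.03 × 86400 s = 5.20992×10^5 s: μ = 4π²r³/T² = 1.26680×10^8 km³/s².
Semi-major axis of the transfer orbit: a_t = (1.400×10^5 + 9.550×10^5)/2 = 5.475×10^5 km.
Transfer time t = π√(a_t³/μ) = 1.1308×10^5 s.
The target's mean motion on its circular orbit is ω₂ = √(μ/r₂³) = 1.2060×10^-5 rad/s.
Angle swept by the target during transfer: ω₂·t = 1.3637 rad = 78.13°.
Arrival is 180° from departure on the ellipse, so φ = 180° − 78.13° = 102°.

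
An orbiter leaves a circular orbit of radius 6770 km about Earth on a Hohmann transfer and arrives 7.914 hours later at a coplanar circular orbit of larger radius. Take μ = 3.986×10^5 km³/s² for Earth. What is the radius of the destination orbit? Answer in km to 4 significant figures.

r₂ = 57240 km

Transfer time t = 7.914 hours = 28490.4 s, and t = π√(a_t³/μ).
So a_t = (μ t²/π²)^(1/3) = (3.986×10^5 × (28490.4)² / π²)^(1/3) = 32005 km.
Since a_t = (r₁ + r₂)/2, r₂ = 2a_t − r₁ = 2×32005 − 6770 = 57240 km.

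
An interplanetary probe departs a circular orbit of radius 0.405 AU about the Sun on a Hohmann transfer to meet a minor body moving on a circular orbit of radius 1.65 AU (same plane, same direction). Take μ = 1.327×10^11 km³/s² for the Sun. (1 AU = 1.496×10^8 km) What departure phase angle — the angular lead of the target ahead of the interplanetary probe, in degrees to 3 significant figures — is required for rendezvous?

φ = 91.5°

In km: r₁ = 0.405 × 1.496×10^8 = 6.0588×10^7 km; r₂ = 1.65 × 1.496×10^8 = 2.4684×10^8 km.
Semi-major axis of the transfer orbit: a_t = (6.0588×10^7 + 2.4684×10^8)/2 = 1.53714×10^8 km.
The half-period of the transfer ellipse is t = π√(a_t³/μ) = 1.64356×10^7 s.
Target angular speed ω₂ = √(μ/r₂³) = 9.39317×10^-8 rad/s.
Angle swept by the target during transfer: ω₂·t = 1.54382 rad = 88.454°.
Arrival is 180° from departure on the ellipse, so φ = 180° − 88.454° = 91.5°.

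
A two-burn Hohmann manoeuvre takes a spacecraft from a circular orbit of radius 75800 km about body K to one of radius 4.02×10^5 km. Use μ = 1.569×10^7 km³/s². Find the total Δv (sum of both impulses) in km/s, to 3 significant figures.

Δv = 7.00 km/s

The Hohmann ellipse has a_t = (r₁ + r₂)/2 = 2.389×10^5 km.
At r₁ the circular-orbit speed is v₁ = √(μ/r₁) = 14.387 km/s.
On the transfer ellipse at r₁, vis-viva gives v_p = √[μ(2/r₁ − 1/a_t)] = 18.663 km/s.
First burn Δv₁ = |v_p − v₁| = 4.276 km/s.
At r₂, v₂ = √(μ/r₂) = 6.247 km/s.
Transfer-orbit speed at r₂: v_a = √[μ(2/r₂ − 1/a_t)] = 3.519 km/s.
Second burn Δv₂ = |v₂ − v_a| = 2.728 km/s.
Δv = Δv₁ + Δv₂ = 4.276 + 2.728 = 7.004 km/s.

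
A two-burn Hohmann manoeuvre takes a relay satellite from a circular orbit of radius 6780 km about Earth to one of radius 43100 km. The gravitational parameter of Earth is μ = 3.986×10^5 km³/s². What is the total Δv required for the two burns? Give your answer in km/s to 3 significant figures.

The Hohmann ellipse has a_t = (r₁ + r₂)/2 = 24940 km.
Circular speed at r₁: v₁ = √(μ/r₁) = √(3.986×10^5/6780) = 7.66750 km/s.
On the transfer ellipse at r₁, vis-viva equation gives v_p = √[μ(2/r₁ − 1/a_t)] = 10.0796 km/s.
First burn Δv₁ = |v_p − v₁| = 2.4121 km/s.
At r₂, v₂ = √(μ/r₂) = 3.0411 km/s.
Transfer-orbit speed at r₂: v_a = √[μ(2/r₂ − 1/a_t)] = 1.5856 km/s.
Second burn Δv₂ = |v₂ − v_a| = 1.4555 km/s.
Total Δv = Δv₁ + Δv₂ = 3.868 km/s.

Δv = 3.87 km/s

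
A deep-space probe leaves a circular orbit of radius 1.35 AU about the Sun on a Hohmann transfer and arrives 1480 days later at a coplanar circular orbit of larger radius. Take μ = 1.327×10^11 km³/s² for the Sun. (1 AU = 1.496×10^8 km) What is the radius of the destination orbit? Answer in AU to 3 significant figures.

In km: r₁ = 1.35 × 1.496×10^8 = 2.0196×10^8 km.
Transfer time t = 1480 days = 1.27872×10^8 s, and t = π√(a_t³/μ).
So a_t = (μ t²/π²)^(1/3) = (1.327×10^11 × (1.27872×10^8)² / π²)^(1/3) = 6.0354×10^8 km.
Since a_t = (r₁ + r₂)/2, r₂ = 2a_t − r₁ = 2×6.0354×10^8 − 2.0196×10^8 = 1.00512×10^9 km.
In AU: r₂ = 1.00512×10^9 / 1.496×10^8 = 6.72 AU.

r₂ = 6.72 AU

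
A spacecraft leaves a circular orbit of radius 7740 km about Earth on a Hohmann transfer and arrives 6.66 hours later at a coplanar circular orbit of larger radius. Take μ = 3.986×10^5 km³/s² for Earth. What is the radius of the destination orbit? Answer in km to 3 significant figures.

Transfer time t = 6.66 hours = 23976 s, and t = π√(a_t³/μ).
So a_t = (μ t²/π²)^(1/3) = (3.986×10^5 × (23976)² / π²)^(1/3) = 28527 km.
Since a_t = (r₁ + r₂)/2, r₂ = 2a_t − r₁ = 2×28527 − 7740 = 49314 km.

r₂ = 49300 km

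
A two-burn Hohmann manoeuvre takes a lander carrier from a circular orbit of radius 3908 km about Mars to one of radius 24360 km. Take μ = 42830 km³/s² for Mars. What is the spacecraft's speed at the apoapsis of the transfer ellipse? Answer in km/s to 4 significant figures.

The Hohmann ellipse has a_t = (r₁ + r₂)/2 = 14134 km.
At apoapsis, r = 24360 km.
Applying v² = μ(2/r − 1/a_t): v = 0.6972 km/s.

v = 0.6972 km/s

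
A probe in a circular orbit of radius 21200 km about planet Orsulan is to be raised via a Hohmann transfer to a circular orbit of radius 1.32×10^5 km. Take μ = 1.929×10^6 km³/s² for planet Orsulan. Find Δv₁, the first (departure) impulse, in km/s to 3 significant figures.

The Hohmann ellipse has a_t = (r₁ + r₂)/2 = 76600 km.
Circular speed at r = 21200 km: v_c = √(μ/r) = 9.5389 km/s.
Vis-viva on the transfer ellipse at r = 21200 km gives v_t = √[μ(2/r − 1/a_t)] = 12.522 km/s.
Δv₁ = |v_t − v_c| = |12.522 − 9.5389| = 2.983 km/s.

Δv₁ = 2.98 km/s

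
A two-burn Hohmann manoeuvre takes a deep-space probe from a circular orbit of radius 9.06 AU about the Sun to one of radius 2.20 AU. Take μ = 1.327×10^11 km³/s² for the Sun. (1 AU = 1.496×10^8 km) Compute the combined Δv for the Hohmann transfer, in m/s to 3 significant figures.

In km: r₁ = 9.06 × 1.496×10^8 = 1.355376×10^9 km; r₂ = 2.20 × 1.496×10^8 = 3.2912×10^8 km.
The Hohmann ellipse has a_t = (r₁ + r₂)/2 = 8.42248×10^8 km.
At r₁ the circular-orbit speed is v₁ = √(μ/r₁) = 9.89477 km/s.
On the transfer ellipse at r₁, v² = μ(2/r − 1/a) gives v_a = √[μ(2/r₁ − 1/a_t)] = 6.18533 km/s.
First burn Δv₁ = |v_a − v₁| = 3.709 km/s.
At r₂, v₂ = √(μ/r₂) = 20.07975 km/s.
Transfer-orbit speed at r₂: v_p = √[μ(2/r₂ − 1/a_t)] = 25.47230 km/s.
Second burn Δv₂ = |v₂ − v_p| = 5.393 km/s.
Total Δv = Δv₁ + Δv₂ = 9.102 km/s.

Δv = 9100 m/s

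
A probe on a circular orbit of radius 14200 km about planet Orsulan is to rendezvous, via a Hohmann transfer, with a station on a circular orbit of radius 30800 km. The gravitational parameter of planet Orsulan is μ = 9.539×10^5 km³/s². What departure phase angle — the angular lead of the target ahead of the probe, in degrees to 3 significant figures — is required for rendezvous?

φ = 67.6°

Transfer-ellipse semi-major axis a_t = (r₁ + r₂)/2 = (14200 + 30800)/2 = 22500 km.
The half-period of the transfer ellipse is t = π√(a_t³/μ) = 10860 s.
Target angular speed ω₂ = √(μ/r₂³) = 1.807×10^-4 rad/s.
Angle swept by the target during transfer: ω₂·t = 1.962 rad = 112.4°.
The probe traverses 180° on the transfer ellipse, so the target must lead by 180° − 112.4° = 67.6°.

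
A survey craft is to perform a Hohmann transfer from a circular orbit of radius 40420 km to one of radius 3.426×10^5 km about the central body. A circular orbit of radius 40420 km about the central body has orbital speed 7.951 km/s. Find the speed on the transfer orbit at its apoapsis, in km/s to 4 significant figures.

v = 1.255 km/s

From the circular-orbit relation v² = μ/r at r = 40420 km: μ = v²r = (7.951)² × 40420 = 2.55529×10^6 km³/s².
Semi-major axis of the transfer orbit: a_t = (40420 + 3.426×10^5)/2 = 1.9151×10^5 km.
The apoapsis of the transfer ellipse is at r = 3.426×10^5 km.
Vis-viva: v = √[μ(2/r − 1/a_t)] = √[2.55529×10^6 × (2/3.426×10^5 − 1/1.9151×10^5)] = 1.255 km/s.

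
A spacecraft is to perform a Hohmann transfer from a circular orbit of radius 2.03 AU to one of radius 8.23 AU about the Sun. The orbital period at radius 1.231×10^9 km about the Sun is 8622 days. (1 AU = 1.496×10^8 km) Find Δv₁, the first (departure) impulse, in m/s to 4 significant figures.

From Kepler's third law T² = 4π²r³/μ at r = 1.231×10^9 km, T = 8622 days = 8622 × 86400 s = 7.449408×10^8 s: μ = 4π²r³/T² = 1.32706×10^11 km³/s².
In km: r₁ = 2.03 × 1.496×10^8 = 3.03688×10^8 km; r₂ = 8.23 × 1.496×10^8 = 1.231208×10^9 km.
Transfer-ellipse semi-major axis a_t = (r₁ + r₂)/2 = (3.03688×10^8 + 1.231208×10^9)/2 = 7.67448×10^8 km.
Circular speed at r = 3.03688×10^8 km: v_c = √(μ/r) = 20.904 km/s.
Transfer-orbit speed at the same r (vis-viva, a = a_t): v_t = √[μ(2/r − 1/a_t)] = 26.477 km/s.
Δv₁ = |v_t − v_c| = |26.477 − 20.904| = 5.573 km/s.

Δv₁ = 5573 m/s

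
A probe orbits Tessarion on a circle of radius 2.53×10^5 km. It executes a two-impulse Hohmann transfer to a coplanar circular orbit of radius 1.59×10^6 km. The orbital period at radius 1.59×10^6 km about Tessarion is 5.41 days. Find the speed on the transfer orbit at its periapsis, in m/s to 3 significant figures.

From Kepler's third law T² = 4π²r³/μ at r = 1.59×10^6 km, T = 5.41 days = 5.41 × 86400 s = 4.67424×10^5 s: μ = 4π²r³/T² = 7.26322×10^8 km³/s².
Transfer-ellipse semi-major axis a_t = (r₁ + r₂)/2 = (2.530×10^5 + 1.590×10^6)/2 = 9.215×10^5 km.
At periapsis, r = 2.530×10^5 km.
From the vis-viva equation, v = √[μ(2/r − 1/a_t)] = 70.38 km/s.

v = 70400 m/s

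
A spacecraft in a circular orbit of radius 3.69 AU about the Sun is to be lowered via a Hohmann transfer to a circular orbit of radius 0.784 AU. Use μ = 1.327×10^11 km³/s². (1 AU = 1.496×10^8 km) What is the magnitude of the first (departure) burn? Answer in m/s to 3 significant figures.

Δv₁ = 6330 m/s

In km: r₁ = 3.69 × 1.496×10^8 = 5.52024×10^8 km; r₂ = 0.784 × 1.496×10^8 = 1.172864×10^8 km.
Transfer-ellipse semi-major axis a_t = (r₁ + r₂)/2 = (5.52024×10^8 + 1.172864×10^8)/2 = 3.346552×10^8 km.
On the circular orbit at r = 5.52024×10^8 km, v_c = √(μ/r) = 15.5045 km/s.
Vis-viva on the transfer ellipse at r = 5.52024×10^8 km gives v_t = √[μ(2/r − 1/a_t)] = 9.17871 km/s.
Δv₁ = |v_t − v_c| = |9.17871 − 15.5045| = 6.326 km/s.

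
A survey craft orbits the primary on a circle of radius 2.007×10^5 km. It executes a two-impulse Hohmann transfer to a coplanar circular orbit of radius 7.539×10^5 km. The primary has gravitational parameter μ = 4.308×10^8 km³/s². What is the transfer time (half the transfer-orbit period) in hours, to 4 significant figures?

t = 13.86 hours

The Hohmann ellipse has a_t = (r₁ + r₂)/2 = 4.773×10^5 km.
By Kepler's third law the transfer-orbit period is T = 2π√(a_t³/μ), so t = T/2 = 49910 s.
Converting: 49910 s ÷ 3600 s/hour = 13.86 hours.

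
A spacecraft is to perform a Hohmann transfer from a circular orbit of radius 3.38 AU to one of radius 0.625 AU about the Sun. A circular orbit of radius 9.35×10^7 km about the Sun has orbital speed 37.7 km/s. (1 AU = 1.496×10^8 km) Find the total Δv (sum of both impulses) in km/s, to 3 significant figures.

From the circular-orbit relation v² = μ/r at r = 9.35×10^7 km: μ = v²r = (37.7)² × 9.35×10^7 = 1.32891×10^11 km³/s².
In km: r₁ = 3.38 × 1.496×10^8 = 5.05648×10^8 km; r₂ = 0.625 × 1.496×10^8 = 9.350×10^7 km.
The Hohmann ellipse has a_t = (r₁ + r₂)/2 = 2.99574×10^8 km.
Circular speed at r₁: v₁ = √(μ/r₁) = √(1.32891×10^11/5.05648×10^8) = 16.2115 km/s.
On the transfer ellipse at r₁, v² = μ(2/r − 1/a) gives v_a = √[μ(2/r₁ − 1/a_t)] = 9.05684 km/s.
First burn Δv₁ = |v_a − v₁| = 7.1547 km/s.
Circular speed at r₂: v₂ = √(μ/r₂) = 37.700 km/s.
Transfer-orbit speed at r₂: v_p = √[μ(2/r₂ − 1/a_t)] = 48.979 km/s.
Second burn Δv₂ = |v₂ − v_p| = 11.279 km/s.
Total Δv = Δv₁ + Δv₂ = 18.43 km/s.

Δv = 18.4 km/s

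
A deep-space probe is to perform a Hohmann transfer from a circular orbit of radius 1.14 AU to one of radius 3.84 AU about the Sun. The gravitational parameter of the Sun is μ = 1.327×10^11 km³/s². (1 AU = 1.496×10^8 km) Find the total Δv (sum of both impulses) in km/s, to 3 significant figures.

Δv = 11.7 km/s

In km: r₁ = 1.14 × 1.496×10^8 = 1.70544×10^8 km; r₂ = 3.84 × 1.496×10^8 = 5.74464×10^8 km.
Transfer-ellipse semi-major axis a_t = (r₁ + r₂)/2 = (1.70544×10^8 + 5.74464×10^8)/2 = 3.72504×10^8 km.
At r₁ the circular-orbit speed is v₁ = √(μ/r₁) = 27.894 km/s.
Transfer-orbit speed at r₁ (v² = μ(2/r − 1/a)): v_p = √[μ(2/r₁ − 1/a_t)] = 34.640 km/s.
First burn Δv₁ = |v_p − v₁| = 6.746 km/s.
Circular speed at r₂: v₂ = √(μ/r₂) = 15.199 km/s.
Transfer-orbit speed at r₂: v_a = √[μ(2/r₂ − 1/a_t)] = 10.284 km/s.
Second burn Δv₂ = |v₂ − v_a| = 4.915 km/s.
Total Δv = Δv₁ + Δv₂ = 11.66 km/s.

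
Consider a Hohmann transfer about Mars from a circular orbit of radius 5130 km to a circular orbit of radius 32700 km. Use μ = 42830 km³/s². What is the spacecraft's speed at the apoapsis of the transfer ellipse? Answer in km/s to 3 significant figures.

Semi-major axis of the transfer orbit: a_t = (5130 + 32700)/2 = 18915 km.
The apoapsis of the transfer ellipse is at r = 32700 km.
Applying v² = μ(2/r − 1/a_t): v = 0.5960 km/s.

v = 0.596 km/s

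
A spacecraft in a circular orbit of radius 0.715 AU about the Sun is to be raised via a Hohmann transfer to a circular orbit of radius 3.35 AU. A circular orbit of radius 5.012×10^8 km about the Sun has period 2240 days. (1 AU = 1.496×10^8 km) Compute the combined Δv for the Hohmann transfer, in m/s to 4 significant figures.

Δv = 16620 m/s

From Kepler's third law T² = 4π²r³/μ at r = 5.012×10^8 km, T = 2240 days = 2240 × 86400 s = 1.93536×10^8 s: μ = 4π²r³/T² = 1.32700×10^11 km³/s².
In km: r₁ = 0.715 × 1.496×10^8 = 1.06964×10^8 km; r₂ = 3.35 × 1.496×10^8 = 5.0116×10^8 km.
The Hohmann ellipse has a_t = (r₁ + r₂)/2 = 3.04062×10^8 km.
At r₁ the circular-orbit speed is v₁ = √(μ/r₁) = 35.222 km/s.
On the transfer ellipse at r₁, v² = μ(2/r − 1/a) gives v_p = √[μ(2/r₁ − 1/a_t)] = 45.219 km/s.
First burn Δv₁ = |v_p − v₁| = 9.997 km/s.
At r₂, v₂ = √(μ/r₂) = 16.272 km/s.
Transfer-orbit speed at r₂: v_a = √[μ(2/r₂ − 1/a_t)] = 9.6513 km/s.
Second burn Δv₂ = |v₂ − v_a| = 6.621 km/s.
Δv = Δv₁ + Δv₂ = 9.997 + 6.621 = 16.62 km/s.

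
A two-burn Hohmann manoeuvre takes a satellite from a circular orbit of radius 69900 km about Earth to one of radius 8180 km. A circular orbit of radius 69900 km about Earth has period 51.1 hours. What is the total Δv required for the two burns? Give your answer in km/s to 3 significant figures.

From Kepler's third law T² = 4π²r³/μ at r = 69900 km, T = 51.1 hours = 51.1 × 3600 s = 1.8396×10^5 s: μ = 4π²r³/T² = 3.98423×10^5 km³/s².
The Hohmann ellipse has a_t = (r₁ + r₂)/2 = 39040 km.
Circular speed at r₁: v₁ = √(μ/r₁) = √(3.98423×10^5/69900) = 2.3874 km/s.
On the transfer ellipse at r₁, v² = μ(2/r − 1/a) gives v_a = √[μ(2/r₁ − 1/a_t)] = 1.0928 km/s.
First burn Δv₁ = |v_a − v₁| = 1.2946 km/s.
At r₂, v₂ = √(μ/r₂) = 6.9790 km/s.
Transfer-orbit speed at r₂: v_p = √[μ(2/r₂ − 1/a_t)] = 9.3385 km/s.
Second burn Δv₂ = |v₂ − v_p| = 2.3595 km/s.
Δv = Δv₁ + Δv₂ = 1.2946 + 2.3595 = 3.654 km/s.

Δv = 3.65 km/s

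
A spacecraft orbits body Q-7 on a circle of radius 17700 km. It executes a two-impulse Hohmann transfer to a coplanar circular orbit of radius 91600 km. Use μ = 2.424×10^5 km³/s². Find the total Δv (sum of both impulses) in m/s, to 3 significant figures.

The Hohmann ellipse has a_t = (r₁ + r₂)/2 = 54650 km.
Circular speed at r₁: v₁ = √(μ/r₁) = √(2.424×10^5/17700) = 3.701 km/s.
On the transfer ellipse at r₁, v² = μ(2/r − 1/a) gives v_p = √[μ(2/r₁ − 1/a_t)] = 4.791 km/s.
First burn Δv₁ = |v_p − v₁| = 1.090 km/s.
At r₂, v₂ = √(μ/r₂) = 1.62674 km/s.
Transfer-orbit speed at r₂: v_a = √[μ(2/r₂ − 1/a_t)] = 0.925785 km/s.
Second burn Δv₂ = |v₂ − v_a| = 0.7010 km/s.
Δv = Δv₁ + Δv₂ = 1.090 + 0.7010 = 1.791 km/s.

Δv = 1790 m/s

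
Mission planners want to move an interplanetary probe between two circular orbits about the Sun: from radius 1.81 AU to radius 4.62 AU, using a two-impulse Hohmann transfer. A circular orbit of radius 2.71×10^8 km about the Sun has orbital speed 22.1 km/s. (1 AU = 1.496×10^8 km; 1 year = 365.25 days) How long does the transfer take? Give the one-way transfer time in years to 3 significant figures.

t = 2.89 years

From the circular-orbit relation v² = μ/r at r = 2.71×10^8 km: μ = v²r = (22.1)² × 2.71×10^8 = 1.32359×10^11 km³/s².
In km: r₁ = 1.81 × 1.496×10^8 = 2.70776×10^8 km; r₂ = 4.62 × 1.496×10^8 = 6.91152×10^8 km.
The Hohmann ellipse has a_t = (r₁ + r₂)/2 = 4.80964×10^8 km.
Transfer time t = π√(a_t³/μ) = π√((4.80964×10^8)³ / 1.32359×10^11) = 9.108×10^7 s.
Converting: 9.108×10^7 s ÷ 3.15576×10^7 s/year (365.25 × 86400) = 2.89 years.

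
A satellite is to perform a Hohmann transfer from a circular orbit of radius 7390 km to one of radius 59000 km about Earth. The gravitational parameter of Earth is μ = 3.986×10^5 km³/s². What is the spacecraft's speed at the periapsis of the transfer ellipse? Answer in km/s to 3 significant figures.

v = 9.79 km/s

The Hohmann ellipse has a_t = (r₁ + r₂)/2 = 33195 km.
At periapsis, r = 7390 km.
Applying v² = μ(2/r − 1/a_t): v = 9.791 km/s.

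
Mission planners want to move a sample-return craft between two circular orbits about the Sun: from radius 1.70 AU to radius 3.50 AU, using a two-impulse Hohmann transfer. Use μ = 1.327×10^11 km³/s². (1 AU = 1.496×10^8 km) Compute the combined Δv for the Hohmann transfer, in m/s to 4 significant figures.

In km: r₁ = 1.70 × 1.496×10^8 = 2.5432×10^8 km; r₂ = 3.50 × 1.496×10^8 = 5.236×10^8 km.
The Hohmann ellipse has a_t = (r₁ + r₂)/2 = 3.8896×10^8 km.
Circular speed at r₁: v₁ = √(μ/r₁) = √(1.327×10^11/2.5432×10^8) = 22.84 km/s.
On the transfer ellipse at r₁, vis-viva gives v_p = √[μ(2/r₁ − 1/a_t)] = 26.50 km/s.
First burn Δv₁ = |v_p − v₁| = 3.660 km/s.
At r₂, v₂ = √(μ/r₂) = 15.920 km/s.
Transfer-orbit speed at r₂: v_a = √[μ(2/r₂ − 1/a_t)] = 12.873 km/s.
Second burn Δv₂ = |v₂ − v_a| = 3.047 km/s.
Δv = Δv₁ + Δv₂ = 3.660 + 3.047 = 6.707 km/s.

Δv = 6707 m/s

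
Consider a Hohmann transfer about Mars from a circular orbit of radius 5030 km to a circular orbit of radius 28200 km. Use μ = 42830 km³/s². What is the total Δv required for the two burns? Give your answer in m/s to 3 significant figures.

Transfer-ellipse semi-major axis a_t = (r₁ + r₂)/2 = (5030 + 28200)/2 = 16615 km.
Circular speed at r₁: v₁ = √(μ/r₁) = √(42830/5030) = 2.9180 km/s.
On the transfer ellipse at r₁, v² = μ(2/r − 1/a) gives v_p = √[μ(2/r₁ − 1/a_t)] = 3.8016 km/s.
First burn Δv₁ = |v_p − v₁| = 0.8836 km/s.
Circular speed at r₂: v₂ = √(μ/r₂) = 1.2324 km/s.
Transfer-orbit speed at r₂: v_a = √[μ(2/r₂ − 1/a_t)] = 0.67808 km/s.
Second burn Δv₂ = |v₂ − v_a| = 0.5543 km/s.
Δv = Δv₁ + Δv₂ = 0.8836 + 0.5543 = 1.438 km/s.

Δv = 1440 m/s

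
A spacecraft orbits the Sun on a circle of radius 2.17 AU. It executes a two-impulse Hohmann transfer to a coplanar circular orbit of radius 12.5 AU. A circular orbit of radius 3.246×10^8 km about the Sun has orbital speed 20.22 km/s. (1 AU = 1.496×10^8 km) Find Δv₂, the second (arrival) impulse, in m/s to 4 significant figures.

From the circular-orbit relation v² = μ/r at r = 3.246×10^8 km: μ = v²r = (20.22)² × 3.246×10^8 = 1.32712×10^11 km³/s².
In km: r₁ = 2.17 × 1.496×10^8 = 3.24632×10^8 km; r₂ = 12.5 × 1.496×10^8 = 1.870×10^9 km.
Transfer-ellipse semi-major axis a_t = (r₁ + r₂)/2 = (3.24632×10^8 + 1.870×10^9)/2 = 1.097316×10^9 km.
Circular speed at r = 1.870×10^9 km: v_c = √(μ/r) = 8.424 km/s.
Transfer-orbit speed at the same r (vis-viva, a = a_t): v_t = √[μ(2/r − 1/a_t)] = 4.582 km/s.
Δv₂ = |v_t − v_c| = |4.582 − 8.424| = 3.842 km/s.

Δv₂ = 3842 m/s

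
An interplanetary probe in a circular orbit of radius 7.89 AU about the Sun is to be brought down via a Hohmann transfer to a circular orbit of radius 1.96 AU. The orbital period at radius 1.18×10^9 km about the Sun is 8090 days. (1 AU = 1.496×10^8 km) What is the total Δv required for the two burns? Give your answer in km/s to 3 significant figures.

From Kepler's third law T² = 4π²r³/μ at r = 1.18×10^9 km, T = 8090 days = 8090 × 86400 s = 6.98976×10^8 s: μ = 4π²r³/T² = 1.32764×10^11 km³/s².
In km: r₁ = 7.89 × 1.496×10^8 = 1.180344×10^9 km; r₂ = 1.96 × 1.496×10^8 = 2.93216×10^8 km.
Semi-major axis of the transfer orbit: a_t = (1.180344×10^9 + 2.93216×10^8)/2 = 7.3678×10^8 km.
At r₁ the circular-orbit speed is v₁ = √(μ/r₁) = 10.6056 km/s.
Transfer-orbit speed at r₁ (v² = μ(2/r − 1/a)): v_a = √[μ(2/r₁ − 1/a_t)] = 6.69054 km/s.
First burn Δv₁ = |v_a − v₁| = 3.915 km/s.
At r₂, v₂ = √(μ/r₂) = 21.279 km/s.
Transfer-orbit speed at r₂: v_p = √[μ(2/r₂ − 1/a_t)] = 26.933 km/s.
Second burn Δv₂ = |v₂ − v_p| = 5.654 km/s.
Δv = Δv₁ + Δv₂ = 3.915 + 5.654 = 9.569 km/s.

Δv = 9.57 km/s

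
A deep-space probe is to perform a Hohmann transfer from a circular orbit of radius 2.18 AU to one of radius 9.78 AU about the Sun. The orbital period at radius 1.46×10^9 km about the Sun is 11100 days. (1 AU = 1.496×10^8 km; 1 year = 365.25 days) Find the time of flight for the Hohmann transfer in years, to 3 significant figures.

From Kepler's third law T² = 4π²r³/μ at r = 1.46×10^9 km, T = 11100 days = 11100 × 86400 s = 9.5904×10^8 s: μ = 4π²r³/T² = 1.33581×10^11 km³/s².
In km: r₁ = 2.18 × 1.496×10^8 = 3.26128×10^8 km; r₂ = 9.78 × 1.496×10^8 = 1.463088×10^9 km.
Transfer-ellipse semi-major axis a_t = (r₁ + r₂)/2 = (3.26128×10^8 + 1.463088×10^9)/2 = 8.94608×10^8 km.
Transfer time t = π√(a_t³/μ) = π√((8.94608×10^8)³ / 1.33581×10^11) = 2.300×10^8 s.
Converting: 2.300×10^8 s ÷ 3.15576×10^7 s/year (365.25 × 86400) = 7.29 years.

t = 7.29 years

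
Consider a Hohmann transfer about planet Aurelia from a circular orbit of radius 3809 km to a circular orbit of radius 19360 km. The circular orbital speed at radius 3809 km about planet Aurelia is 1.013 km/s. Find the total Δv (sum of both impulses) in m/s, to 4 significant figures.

From the circular-orbit relation v² = μ/r at r = 3809 km: μ = v²r = (1.013)² × 3809 = 3908.68 km³/s².
The Hohmann ellipse has a_t = (r₁ + r₂)/2 = 11584.5 km.
Circular speed at r₁: v₁ = √(μ/r₁) = √(3908.68/3809) = 1.01300 km/s.
On the transfer ellipse at r₁, v² = μ(2/r − 1/a) gives v_p = √[μ(2/r₁ − 1/a_t)] = 1.30955 km/s.
First burn Δv₁ = |v_p − v₁| = 0.29655 km/s.
Circular speed at r₂: v₂ = √(μ/r₂) = 0.44933 km/s.
Transfer-orbit speed at r₂: v_a = √[μ(2/r₂ − 1/a_t)] = 0.25765 km/s.
Second burn Δv₂ = |v₂ − v_a| = 0.19168 km/s.
Total Δv = Δv₁ + Δv₂ = 0.4882 km/s.

Δv = 488.2 m/s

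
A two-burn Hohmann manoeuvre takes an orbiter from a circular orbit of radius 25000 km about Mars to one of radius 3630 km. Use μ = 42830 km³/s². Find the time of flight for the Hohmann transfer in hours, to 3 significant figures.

t = 7.22 hours

The Hohmann ellipse has a_t = (r₁ + r₂)/2 = 14315 km.
By Kepler's third law the transfer-orbit period is T = 2π√(a_t³/μ), so t = T/2 = 26000 s.
Converting: 26000 s ÷ 3600 s/hour = 7.22 hours.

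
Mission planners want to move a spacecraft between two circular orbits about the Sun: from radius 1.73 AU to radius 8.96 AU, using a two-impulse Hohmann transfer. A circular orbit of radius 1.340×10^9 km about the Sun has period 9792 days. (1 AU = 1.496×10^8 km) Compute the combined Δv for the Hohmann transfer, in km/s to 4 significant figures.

From Kepler's third law T² = 4π²r³/μ at r = 1.340×10^9 km, T = 9792 days = 9792 × 86400 s = 8.460288×10^8 s: μ = 4π²r³/T² = 1.32710×10^11 km³/s².
In km: r₁ = 1.73 × 1.496×10^8 = 2.58808×10^8 km; r₂ = 8.96 × 1.496×10^8 = 1.340416×10^9 km.
Semi-major axis of the transfer orbit: a_t = (2.58808×10^8 + 1.340416×10^9)/2 = 7.99612×10^8 km.
At r₁ the circular-orbit speed is v₁ = √(μ/r₁) = 22.645 km/s.
Transfer-orbit speed at r₁ (vis-viva): v_p = √[μ(2/r₁ − 1/a_t)] = 29.319 km/s.
First burn Δv₁ = |v_p − v₁| = 6.674 km/s.
Circular speed at r₂: v₂ = √(μ/r₂) = 9.950 km/s.
Transfer-orbit speed at r₂: v_a = √[μ(2/r₂ − 1/a_t)] = 5.661 km/s.
Second burn Δv₂ = |v₂ − v_a| = 4.289 km/s.
Total Δv = Δv₁ + Δv₂ = 10.96 km/s.

Δv = 10.96 km/s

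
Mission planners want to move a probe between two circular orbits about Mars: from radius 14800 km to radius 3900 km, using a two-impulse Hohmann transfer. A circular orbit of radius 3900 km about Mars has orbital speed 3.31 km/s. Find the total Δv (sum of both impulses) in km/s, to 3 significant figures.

Δv = 1.46 km/s

From the circular-orbit relation v² = μ/r at r = 3900 km: μ = v²r = (3.31)² × 3900 = 42728.8 km³/s².
Transfer-ellipse semi-major axis a_t = (r₁ + r₂)/2 = (14800 + 3900)/2 = 9350 km.
At r₁ the circular-orbit speed is v₁ = √(μ/r₁) = 1.69914 km/s.
Transfer-orbit speed at r₁ (v² = μ(2/r − 1/a)): v_a = √[μ(2/r₁ − 1/a_t)] = 1.09738 km/s.
First burn Δv₁ = |v_a − v₁| = 0.6018 km/s.
At r₂, v₂ = √(μ/r₂) = 3.3100 km/s.
Transfer-orbit speed at r₂: v_p = √[μ(2/r₂ − 1/a_t)] = 4.1644 km/s.
Second burn Δv₂ = |v₂ − v_p| = 0.8544 km/s.
Total Δv = Δv₁ + Δv₂ = 1.456 km/s.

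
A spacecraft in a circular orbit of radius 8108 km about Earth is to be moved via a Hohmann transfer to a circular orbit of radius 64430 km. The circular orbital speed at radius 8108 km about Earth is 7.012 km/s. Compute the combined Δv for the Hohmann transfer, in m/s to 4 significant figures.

Δv = 3645 m/s

From the circular-orbit relation v² = μ/r at r = 8108 km: μ = v²r = (7.012)² × 8108 = 3.98655×10^5 km³/s².
Transfer-ellipse semi-major axis a_t = (r₁ + r₂)/2 = (8108 + 64430)/2 = 36269 km.
At r₁ the circular-orbit speed is v₁ = √(μ/r₁) = 7.012 km/s.
On the transfer ellipse at r₁, vis-viva gives v_p = √[μ(2/r₁ − 1/a_t)] = 9.346 km/s.
First burn Δv₁ = |v_p − v₁| = 2.334 km/s.
At r₂, v₂ = √(μ/r₂) = 2.487 km/s.
Transfer-orbit speed at r₂: v_a = √[μ(2/r₂ − 1/a_t)] = 1.176 km/s.
Second burn Δv₂ = |v₂ − v_a| = 1.311 km/s.
Δv = Δv₁ + Δv₂ = 2.334 + 1.311 = 3.645 km/s.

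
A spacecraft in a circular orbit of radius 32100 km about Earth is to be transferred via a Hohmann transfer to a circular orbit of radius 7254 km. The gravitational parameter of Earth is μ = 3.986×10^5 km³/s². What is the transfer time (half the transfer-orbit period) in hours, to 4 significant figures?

The Hohmann ellipse has a_t = (r₁ + r₂)/2 = 19677 km.
Transfer time t = π√(a_t³/μ) = π√((19677)³ / 3.986×10^5) = 13735 s.
Converting: 13735 s ÷ 3600 s/hour = 3.815 hours.

t = 3.815 hours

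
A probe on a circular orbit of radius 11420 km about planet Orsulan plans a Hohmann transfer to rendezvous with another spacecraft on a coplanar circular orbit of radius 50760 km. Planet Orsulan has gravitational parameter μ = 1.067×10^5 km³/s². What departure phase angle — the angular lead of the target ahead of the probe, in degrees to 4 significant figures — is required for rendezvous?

φ = 93.72°

Transfer-ellipse semi-major axis a_t = (r₁ + r₂)/2 = (11420 + 50760)/2 = 31090 km.
Transfer time t = π√(a_t³/μ) = 52723 s.
The target's mean motion on its circular orbit is ω₂ = √(μ/r₂³) = 2.8563×10^-5 rad/s.
Angle swept by the target during transfer: ω₂·t = 1.5059 rad = 86.28°.
Arrival is 180° from departure on the ellipse, so φ = 180° − 86.28° = 93.72°.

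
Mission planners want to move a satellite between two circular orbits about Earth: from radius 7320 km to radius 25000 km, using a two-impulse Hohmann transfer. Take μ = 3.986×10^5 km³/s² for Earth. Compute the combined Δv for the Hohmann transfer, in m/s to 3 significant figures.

Δv = 3100 m/s

The Hohmann ellipse has a_t = (r₁ + r₂)/2 = 16160 km.
Circular speed at r₁: v₁ = √(μ/r₁) = √(3.986×10^5/7320) = 7.379 km/s.
Transfer-orbit speed at r₁ (vis-viva equation): v_p = √[μ(2/r₁ − 1/a_t)] = 9.178 km/s.
First burn Δv₁ = |v_p − v₁| = 1.799 km/s.
Circular speed at r₂: v₂ = √(μ/r₂) = 3.993 km/s.
Transfer-orbit speed at r₂: v_a = √[μ(2/r₂ − 1/a_t)] = 2.687 km/s.
Second burn Δv₂ = |v₂ − v_a| = 1.306 km/s.
Total Δv = Δv₁ + Δv₂ = 3.105 km/s.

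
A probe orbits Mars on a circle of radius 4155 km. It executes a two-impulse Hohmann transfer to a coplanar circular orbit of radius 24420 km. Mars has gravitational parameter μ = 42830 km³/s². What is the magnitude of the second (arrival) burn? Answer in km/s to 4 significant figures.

Semi-major axis of the transfer orbit: a_t = (4155 + 24420)/2 = 14287.5 km.
Circular speed at r = 24420 km: v_c = √(μ/r) = 1.32435 km/s.
Transfer-orbit speed at the same r (vis-viva, a = a_t): v_t = √[μ(2/r − 1/a_t)] = 0.714182 km/s.
Δv₂ = |v_t − v_c| = |0.714182 − 1.32435| = 0.6102 km/s.

Δv₂ = 0.6102 km/s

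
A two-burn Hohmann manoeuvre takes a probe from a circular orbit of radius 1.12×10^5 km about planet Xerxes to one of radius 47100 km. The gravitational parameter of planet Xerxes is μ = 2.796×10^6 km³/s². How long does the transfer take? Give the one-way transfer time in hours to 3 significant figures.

The Hohmann ellipse has a_t = (r₁ + r₂)/2 = 79550 km.
Transfer time t = π√(a_t³/μ) = π√((79550)³ / 2.796×10^6) = 42150 s.
Converting: 42150 s ÷ 3600 s/hour = 11.7 hours.

t = 11.7 hours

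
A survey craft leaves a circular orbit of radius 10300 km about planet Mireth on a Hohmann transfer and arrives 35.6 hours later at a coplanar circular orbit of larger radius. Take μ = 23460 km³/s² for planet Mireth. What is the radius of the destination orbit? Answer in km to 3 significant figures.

r₂ = 57500 km

Transfer time t = 35.6 hours = 1.2816×10^5 s, and t = π√(a_t³/μ).
So a_t = (μ t²/π²)^(1/3) = (23460 × (1.2816×10^5)² / π²)^(1/3) = 33924 km.
Since a_t = (r₁ + r₂)/2, r₂ = 2a_t − r₁ = 2×33924 − 10300 = 57548 km.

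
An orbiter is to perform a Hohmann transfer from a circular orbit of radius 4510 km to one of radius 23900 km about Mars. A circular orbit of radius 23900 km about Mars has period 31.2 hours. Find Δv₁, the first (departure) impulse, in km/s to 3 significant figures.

From Kepler's third law T² = 4π²r³/μ at r = 23900 km, T = 31.2 hours = 31.2 × 3600 s = 1.1232×10^5 s: μ = 4π²r³/T² = 42720.8 km³/s².
Semi-major axis of the transfer orbit: a_t = (4510 + 23900)/2 = 14205 km.
Circular speed at r = 4510 km: v_c = √(μ/r) = 3.07774 km/s.
Transfer-orbit speed at the same r (vis-viva, a = a_t): v_t = √[μ(2/r − 1/a_t)] = 3.99218 km/s.
Δv₁ = |v_t − v_c| = |3.99218 − 3.07774| = 0.9144 km/s.

Δv₁ = 0.914 km/s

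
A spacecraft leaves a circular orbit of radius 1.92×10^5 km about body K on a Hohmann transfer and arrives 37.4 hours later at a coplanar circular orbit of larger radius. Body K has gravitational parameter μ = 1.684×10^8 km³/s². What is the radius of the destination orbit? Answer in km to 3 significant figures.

r₂ = 1.16×10^6 km

Transfer time t = 37.4 hours = 1.3464×10^5 s, and t = π√(a_t³/μ).
So a_t = (μ t²/π²)^(1/3) = (1.684×10^8 × (1.3464×10^5)² / π²)^(1/3) = 6.7629×10^5 km.
Since a_t = (r₁ + r₂)/2, r₂ = 2a_t − r₁ = 2×6.7629×10^5 − 1.920×10^5 = 1.16058×10^6 km.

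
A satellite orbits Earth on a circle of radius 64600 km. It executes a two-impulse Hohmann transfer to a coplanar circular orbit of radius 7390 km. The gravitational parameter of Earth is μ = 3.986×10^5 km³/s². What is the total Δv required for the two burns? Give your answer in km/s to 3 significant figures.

The Hohmann ellipse has a_t = (r₁ + r₂)/2 = 35995 km.
At r₁ the circular-orbit speed is v₁ = √(μ/r₁) = 2.484 km/s.
On the transfer ellipse at r₁, v² = μ(2/r − 1/a) gives v_a = √[μ(2/r₁ − 1/a_t)] = 1.126 km/s.
First burn Δv₁ = |v_a − v₁| = 1.358 km/s.
At r₂, v₂ = √(μ/r₂) = 7.344 km/s.
Transfer-orbit speed at r₂: v_p = √[μ(2/r₂ − 1/a_t)] = 9.839 km/s.
Second burn Δv₂ = |v₂ − v_p| = 2.495 km/s.
Total Δv = Δv₁ + Δv₂ = 3.853 km/s.

Δv = 3.85 km/s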